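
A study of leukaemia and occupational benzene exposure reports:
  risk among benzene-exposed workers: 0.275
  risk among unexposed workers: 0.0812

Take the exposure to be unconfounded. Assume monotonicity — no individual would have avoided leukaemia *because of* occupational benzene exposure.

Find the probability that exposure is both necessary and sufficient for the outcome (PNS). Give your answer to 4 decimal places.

Let p₁ = 0.275, p₀ = 0.0812.
Under exogeneity and monotonicity, PNS = p₁ − p₀.
PNS = 0.275 − 0.0812 = 0.1938

PNS ≈ 0.1938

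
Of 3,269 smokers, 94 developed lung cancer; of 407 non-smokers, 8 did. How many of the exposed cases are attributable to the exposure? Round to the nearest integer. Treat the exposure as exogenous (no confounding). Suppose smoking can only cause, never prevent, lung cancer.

p₁ = P(outcome | exposed) = 94/3269 = 0.028755
p₀ = P(outcome | unexposed) = 8/407 = 0.019656
PN = (p₁ − p₀)/p₁ = (0.028755 − 0.019656) / 0.028755 ≈ 0.31643.
Attributable cases ≈ PN × (exposed cases) = 0.31643 × 94 ≈ 29.74.

about 30 cases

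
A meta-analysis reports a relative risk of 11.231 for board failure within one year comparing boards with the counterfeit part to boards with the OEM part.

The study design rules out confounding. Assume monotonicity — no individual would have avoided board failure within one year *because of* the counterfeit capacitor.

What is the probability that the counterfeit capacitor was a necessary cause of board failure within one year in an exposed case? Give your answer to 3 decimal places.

Under exogeneity and monotonicity, PN = (RR − 1) / RR = 1 − 1/RR.
PN = (11.231 − 1) / 11.231 = 10.23 / 11.231 ≈ 0.9110

PN ≈ 0.911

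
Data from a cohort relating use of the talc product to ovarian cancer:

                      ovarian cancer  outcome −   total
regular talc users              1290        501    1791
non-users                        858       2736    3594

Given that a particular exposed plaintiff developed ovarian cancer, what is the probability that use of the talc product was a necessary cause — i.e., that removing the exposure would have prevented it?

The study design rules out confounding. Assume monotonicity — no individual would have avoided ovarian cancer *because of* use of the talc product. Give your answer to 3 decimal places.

PN ≈ 0.669

p₁ = P(outcome | exposed) = 1290/1791 = 0.72027
p₀ = P(outcome | unexposed) = 858/3594 = 0.23873
Under exogeneity and monotonicity, PN = (p₁ − p₀) / p₁.
PN = (0.72027 − 0.23873) / 0.72027 = 0.48154 / 0.72027 ≈ 0.6686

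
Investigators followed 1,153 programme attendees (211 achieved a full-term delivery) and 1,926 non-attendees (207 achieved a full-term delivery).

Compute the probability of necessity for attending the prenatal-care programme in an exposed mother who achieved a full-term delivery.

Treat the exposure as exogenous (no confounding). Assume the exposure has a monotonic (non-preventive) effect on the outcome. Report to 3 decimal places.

PN ≈ 0.413

p₁ = P(outcome | exposed) = 211/1153 = 0.183
p₀ = P(outcome | unexposed) = 207/1926 = 0.10748
Under exogeneity and monotonicity, PN = (p₁ − p₀) / p₁.
PN = (0.183 − 0.10748) / 0.183 = 0.075524 / 0.183 ≈ 0.4127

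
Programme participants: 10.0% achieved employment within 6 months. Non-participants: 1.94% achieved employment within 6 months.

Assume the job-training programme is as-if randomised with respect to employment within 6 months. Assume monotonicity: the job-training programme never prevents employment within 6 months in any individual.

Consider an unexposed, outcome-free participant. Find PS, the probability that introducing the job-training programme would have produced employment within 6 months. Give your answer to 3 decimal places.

p₁ = 0.1, p₀ = 0.0194.
Under exogeneity and monotonicity, PS = (p₁ − p₀) / (1 − p₀).
PS = (0.1 − 0.0194) / (1 − 0.0194) = 0.0806 / 0.9806 ≈ 0.0822

PS ≈ 0.082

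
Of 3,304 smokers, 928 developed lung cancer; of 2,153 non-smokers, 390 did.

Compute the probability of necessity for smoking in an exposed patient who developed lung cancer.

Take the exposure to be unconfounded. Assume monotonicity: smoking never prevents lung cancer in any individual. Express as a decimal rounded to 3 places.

PN ≈ 0.355

p₁ = P(outcome | exposed) = 928/3304 = 0.28087
p₀ = P(outcome | unexposed) = 390/2153 = 0.18114
Under exogeneity and monotonicity, PN = (p₁ − p₀) / p₁.
PN = (0.28087 − 0.18114) / 0.28087 = 0.099729 / 0.28087 ≈ 0.3551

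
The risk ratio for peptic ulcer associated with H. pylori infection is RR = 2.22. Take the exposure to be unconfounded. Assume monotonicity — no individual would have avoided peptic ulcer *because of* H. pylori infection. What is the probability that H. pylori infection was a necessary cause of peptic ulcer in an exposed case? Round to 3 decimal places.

Under exogeneity and monotonicity, PN = (RR − 1) / RR = 1 − 1/RR.
PN = (2.22 − 1) / 2.22 = 1.22 / 2.22 ≈ 0.5495

PN ≈ 0.550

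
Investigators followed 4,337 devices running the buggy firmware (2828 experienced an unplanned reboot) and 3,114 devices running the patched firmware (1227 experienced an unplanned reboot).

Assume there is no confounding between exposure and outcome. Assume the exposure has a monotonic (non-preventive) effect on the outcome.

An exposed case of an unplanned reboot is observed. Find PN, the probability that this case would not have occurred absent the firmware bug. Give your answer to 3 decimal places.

p₁ = P(outcome | exposed) = 2828/4337 = 0.65206
p₀ = P(outcome | unexposed) = 1227/3114 = 0.39403
Under exogeneity and monotonicity, PN = (p₁ − p₀) / p₁.
PN = (0.65206 − 0.39403) / 0.65206 = 0.25804 / 0.65206 ≈ 0.3957

PN ≈ 0.396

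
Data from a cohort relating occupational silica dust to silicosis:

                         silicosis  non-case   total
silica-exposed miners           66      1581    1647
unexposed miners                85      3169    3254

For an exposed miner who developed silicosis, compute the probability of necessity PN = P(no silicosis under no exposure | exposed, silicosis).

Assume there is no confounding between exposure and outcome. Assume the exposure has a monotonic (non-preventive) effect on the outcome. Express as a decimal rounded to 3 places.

p₁ = P(outcome | exposed) = 66/1647 = 0.040073
p₀ = P(outcome | unexposed) = 85/3254 = 0.026122
Under exogeneity and monotonicity, PN = (p₁ − p₀)/p₁.
PN = (0.040073 − 0.026122) / 0.040073 ≈ 0.3481

PN ≈ 0.348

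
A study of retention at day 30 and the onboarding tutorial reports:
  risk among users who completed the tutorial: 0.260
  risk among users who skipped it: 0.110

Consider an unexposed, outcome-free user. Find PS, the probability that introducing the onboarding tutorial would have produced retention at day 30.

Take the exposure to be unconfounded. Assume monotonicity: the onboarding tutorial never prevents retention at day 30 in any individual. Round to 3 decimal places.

PS ≈ 0.169

Let p₁ = 0.26, p₀ = 0.11.
Under exogeneity and monotonicity, PS = (p₁ − p₀) / (1 − p₀).
PS = (0.26 − 0.11) / (1 − 0.11) = 0.15 / 0.89 ≈ 0.1685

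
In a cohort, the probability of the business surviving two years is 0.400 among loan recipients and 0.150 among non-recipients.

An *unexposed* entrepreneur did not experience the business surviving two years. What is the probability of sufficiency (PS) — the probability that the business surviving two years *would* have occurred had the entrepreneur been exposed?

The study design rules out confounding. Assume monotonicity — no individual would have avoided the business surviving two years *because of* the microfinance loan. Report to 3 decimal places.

PS ≈ 0.294

Let p₁ = 0.4, p₀ = 0.15.
Under exogeneity and monotonicity, PS = (p₁ − p₀) / (1 − p₀).
PS = (0.4 − 0.15) / (1 − 0.15) = 0.25 / 0.85 ≈ 0.2941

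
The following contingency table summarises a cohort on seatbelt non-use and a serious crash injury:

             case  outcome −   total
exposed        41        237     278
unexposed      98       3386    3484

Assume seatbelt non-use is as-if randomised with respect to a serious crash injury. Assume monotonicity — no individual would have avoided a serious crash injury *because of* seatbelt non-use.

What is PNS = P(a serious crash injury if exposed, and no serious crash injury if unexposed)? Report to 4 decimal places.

p₁ = P(outcome | exposed) = 41/278 = 0.14748
p₀ = P(outcome | unexposed) = 98/3484 = 0.028129
Under exogeneity and monotonicity, PNS = p₁ − p₀.
PNS = 0.14748 − 0.028129 = 0.11935

PNS ≈ 0.1194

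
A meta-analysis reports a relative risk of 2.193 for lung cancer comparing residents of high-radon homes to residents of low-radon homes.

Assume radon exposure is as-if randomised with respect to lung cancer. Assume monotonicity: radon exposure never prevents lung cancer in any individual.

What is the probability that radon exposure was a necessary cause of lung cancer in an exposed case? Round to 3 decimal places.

PN ≈ 0.544

Under exogeneity and monotonicity, PN = (RR − 1) / RR = 1 − 1/RR.
PN = (2.193 − 1) / 2.193 = 1.193 / 2.193 ≈ 0.5440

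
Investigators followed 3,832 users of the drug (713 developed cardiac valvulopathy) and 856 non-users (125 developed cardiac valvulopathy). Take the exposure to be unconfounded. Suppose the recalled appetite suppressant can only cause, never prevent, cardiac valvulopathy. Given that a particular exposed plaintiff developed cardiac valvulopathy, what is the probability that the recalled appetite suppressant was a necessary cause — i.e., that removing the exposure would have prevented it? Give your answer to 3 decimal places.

PN ≈ 0.215

p₁ = P(outcome | exposed) = 713/3832 = 0.18606
p₀ = P(outcome | unexposed) = 125/856 = 0.14603
Under exogeneity and monotonicity, PN = (p₁ − p₀) / p₁.
PN = (0.18606 − 0.14603) / 0.18606 = 0.040037 / 0.18606 ≈ 0.2152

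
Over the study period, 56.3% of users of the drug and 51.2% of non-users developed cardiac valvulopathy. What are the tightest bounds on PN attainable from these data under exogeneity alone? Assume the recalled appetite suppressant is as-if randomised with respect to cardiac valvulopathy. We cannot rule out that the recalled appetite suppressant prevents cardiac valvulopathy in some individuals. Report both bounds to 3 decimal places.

p₁ = 0.563, p₀ = 0.512.
Under exogeneity alone the bounds on PN are max{0,(p₁−p₀)/p₁} ≤ PN ≤ min{1,(1−p₀)/p₁}.
  lower = (p₁ − p₀)/p₁ = 0.051 / 0.563 ≈ 0.0906
  upper = min{1, (1 − p₀)/p₁} = 0.488 / 0.563 ≈ 0.8668

0.091 ≤ PN ≤ 0.867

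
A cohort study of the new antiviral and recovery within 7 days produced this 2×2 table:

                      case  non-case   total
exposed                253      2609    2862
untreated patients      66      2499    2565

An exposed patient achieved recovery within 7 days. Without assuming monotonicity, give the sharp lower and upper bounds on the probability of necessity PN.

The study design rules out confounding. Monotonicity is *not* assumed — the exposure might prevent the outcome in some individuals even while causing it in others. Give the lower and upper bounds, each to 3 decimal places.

p₁ = P(outcome | exposed) = 253/2862 = 0.0884
p₀ = P(outcome | unexposed) = 66/2565 = 0.025731
Under exogeneity alone the bounds on PN are max{0,(p₁−p₀)/p₁} ≤ PN ≤ min{1,(1−p₀)/p₁}.
  lower = (p₁ − p₀)/p₁ = 0.062669 / 0.0884 ≈ 0.7089
  upper = min{1, (1 − p₀)/p₁} = 0.97427 / 0.0884 ≈ 11.0212 → capped at 1

0.709 ≤ PN ≤ 1.000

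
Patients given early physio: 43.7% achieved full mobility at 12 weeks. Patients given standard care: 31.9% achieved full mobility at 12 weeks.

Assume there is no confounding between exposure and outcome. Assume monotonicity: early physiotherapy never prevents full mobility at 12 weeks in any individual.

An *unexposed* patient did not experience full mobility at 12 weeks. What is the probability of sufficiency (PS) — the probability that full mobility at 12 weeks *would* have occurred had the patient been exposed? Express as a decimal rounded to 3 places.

PS ≈ 0.173

p₁ = 0.437, p₀ = 0.319.
Under exogeneity and monotonicity, PS = (p₁ − p₀) / (1 − p₀).
PS = (0.437 − 0.319) / (1 − 0.319) = 0.118 / 0.681 ≈ 0.1733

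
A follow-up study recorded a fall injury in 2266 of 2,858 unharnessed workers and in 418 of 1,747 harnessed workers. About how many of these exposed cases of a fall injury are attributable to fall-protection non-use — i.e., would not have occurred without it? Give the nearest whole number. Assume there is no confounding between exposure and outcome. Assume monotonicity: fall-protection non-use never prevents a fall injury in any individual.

p₁ = P(outcome | exposed) = 2266/2858 = 0.79286
p₀ = P(outcome | unexposed) = 418/1747 = 0.23927
PN = (p₁ − p₀)/p₁ = (0.79286 − 0.23927) / 0.79286 ≈ 0.69822.
Attributable cases ≈ PN × (exposed cases) = 0.69822 × 2266 ≈ 1582.17.

about 1582 cases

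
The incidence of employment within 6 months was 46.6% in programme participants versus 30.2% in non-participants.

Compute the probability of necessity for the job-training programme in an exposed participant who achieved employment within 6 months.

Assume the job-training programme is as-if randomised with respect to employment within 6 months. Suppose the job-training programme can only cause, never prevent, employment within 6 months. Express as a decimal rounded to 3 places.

PN ≈ 0.352

p₁ = 0.466, p₀ = 0.302.
Under exogeneity and monotonicity, PN = (p₁ − p₀) / p₁.
PN = (0.466 − 0.302) / 0.466 = 0.164 / 0.466 ≈ 0.3519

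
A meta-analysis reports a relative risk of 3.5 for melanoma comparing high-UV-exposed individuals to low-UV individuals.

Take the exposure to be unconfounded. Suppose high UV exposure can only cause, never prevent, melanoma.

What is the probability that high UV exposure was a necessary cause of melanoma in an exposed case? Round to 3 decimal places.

PN ≈ 0.714

Under exogeneity and monotonicity, PN = (RR − 1) / RR = 1 − 1/RR.
PN = (3.5 − 1) / 3.5 = 2.5 / 3.5 ≈ 0.7143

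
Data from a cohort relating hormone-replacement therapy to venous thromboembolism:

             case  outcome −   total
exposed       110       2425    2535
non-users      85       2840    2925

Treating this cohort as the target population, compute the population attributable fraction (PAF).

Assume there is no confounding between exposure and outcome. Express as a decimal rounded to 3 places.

p₁ = P(outcome | exposed) = 110/2535 = 0.043393
p₀ = P(outcome | unexposed) = 85/2925 = 0.02906
Exposure prevalence π = 2535/5460 = 0.46429; overall risk P(Y=1) = 0.035714.
Under exogeneity, PAF = [P(Y=1) − p₀]/P(Y=1).
PAF = (0.035714 − 0.02906) / 0.035714 ≈ 0.1863

PAF ≈ 0.186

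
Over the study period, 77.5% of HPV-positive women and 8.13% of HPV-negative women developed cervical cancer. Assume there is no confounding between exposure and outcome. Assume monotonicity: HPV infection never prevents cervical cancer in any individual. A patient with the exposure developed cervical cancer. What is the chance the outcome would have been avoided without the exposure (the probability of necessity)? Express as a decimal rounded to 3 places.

p₁ = 0.775, p₀ = 0.0813.
Under exogeneity and monotonicity, PN = (p₁ − p₀) / p₁.
PN = (0.775 − 0.0813) / 0.775 = 0.6937 / 0.775 ≈ 0.8951

PN ≈ 0.895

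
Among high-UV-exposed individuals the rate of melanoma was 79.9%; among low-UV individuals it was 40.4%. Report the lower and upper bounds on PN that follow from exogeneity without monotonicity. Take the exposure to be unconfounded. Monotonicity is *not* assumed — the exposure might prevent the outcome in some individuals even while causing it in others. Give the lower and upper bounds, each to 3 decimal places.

0.494 ≤ PN ≤ 0.746

p₁ = 0.799, p₀ = 0.404.
Under exogeneity alone the bounds on PN are max{0,(p₁−p₀)/p₁} ≤ PN ≤ min{1,(1−p₀)/p₁}.
  lower = (p₁ − p₀)/p₁ = 0.395 / 0.799 ≈ 0.4944
  upper = min{1, (1 − p₀)/p₁} = 0.596 / 0.799 ≈ 0.7459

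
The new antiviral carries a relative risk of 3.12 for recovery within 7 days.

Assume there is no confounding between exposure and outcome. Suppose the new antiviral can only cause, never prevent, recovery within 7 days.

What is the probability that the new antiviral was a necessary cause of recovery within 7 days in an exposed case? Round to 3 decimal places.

Under exogeneity and monotonicity, PN = (RR − 1) / RR = 1 − 1/RR.
PN = (3.12 − 1) / 3.12 = 2.12 / 3.12 ≈ 0.6795

PN ≈ 0.679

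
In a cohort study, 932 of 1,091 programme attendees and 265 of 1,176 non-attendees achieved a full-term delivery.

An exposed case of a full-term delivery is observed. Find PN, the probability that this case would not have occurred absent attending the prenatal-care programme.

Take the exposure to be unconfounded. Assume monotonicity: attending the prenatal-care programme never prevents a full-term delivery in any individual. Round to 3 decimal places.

p₁ = P(outcome | exposed) = 932/1091 = 0.85426
p₀ = P(outcome | unexposed) = 265/1176 = 0.22534
Under exogeneity and monotonicity, PN = (p₁ − p₀) / p₁.
PN = (0.85426 − 0.22534) / 0.85426 = 0.62892 / 0.85426 ≈ 0.7362

PN ≈ 0.736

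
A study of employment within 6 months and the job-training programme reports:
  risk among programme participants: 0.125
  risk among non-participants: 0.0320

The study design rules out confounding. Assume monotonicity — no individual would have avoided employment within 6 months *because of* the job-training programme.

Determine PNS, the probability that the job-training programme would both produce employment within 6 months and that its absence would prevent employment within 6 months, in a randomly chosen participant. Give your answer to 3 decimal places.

PNS ≈ 0.093

Let p₁ = 0.125, p₀ = 0.032.
Under exogeneity and monotonicity, PNS = p₁ − p₀.
PNS = 0.125 − 0.032 = 0.093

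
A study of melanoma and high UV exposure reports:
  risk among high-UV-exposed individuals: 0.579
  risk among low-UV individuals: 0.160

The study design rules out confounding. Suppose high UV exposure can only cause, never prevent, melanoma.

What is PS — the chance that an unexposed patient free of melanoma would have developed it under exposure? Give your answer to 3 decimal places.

PS ≈ 0.499

Let p₁ = 0.579, p₀ = 0.16.
Under exogeneity and monotonicity, PS = (p₁ − p₀) / (1 − p₀).
PS = (0.579 − 0.16) / (1 − 0.16) = 0.419 / 0.84 ≈ 0.4988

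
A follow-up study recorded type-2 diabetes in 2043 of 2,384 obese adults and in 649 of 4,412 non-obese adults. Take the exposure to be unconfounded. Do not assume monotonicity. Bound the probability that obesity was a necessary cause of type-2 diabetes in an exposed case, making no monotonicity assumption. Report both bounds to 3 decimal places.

0.828 ≤ PN ≤ 0.995

p₁ = P(outcome | exposed) = 2043/2384 = 0.85696
p₀ = P(outcome | unexposed) = 649/4412 = 0.1471
Under exogeneity alone the bounds on PN are max{0,(p₁−p₀)/p₁} ≤ PN ≤ min{1,(1−p₀)/p₁}.
  lower = (p₁ − p₀)/p₁ = 0.70986 / 0.85696 ≈ 0.8283
  upper = min{1, (1 − p₀)/p₁} = 0.8529 / 0.85696 ≈ 0.9953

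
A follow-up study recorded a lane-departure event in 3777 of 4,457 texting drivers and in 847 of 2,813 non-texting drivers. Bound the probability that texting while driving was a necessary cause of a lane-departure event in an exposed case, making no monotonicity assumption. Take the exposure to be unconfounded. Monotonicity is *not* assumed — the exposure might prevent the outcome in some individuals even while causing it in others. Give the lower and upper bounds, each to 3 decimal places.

0.645 ≤ PN ≤ 0.825

p₁ = P(outcome | exposed) = 3777/4457 = 0.84743
p₀ = P(outcome | unexposed) = 847/2813 = 0.3011
Under exogeneity alone the bounds on PN are max{0,(p₁−p₀)/p₁} ≤ PN ≤ min{1,(1−p₀)/p₁}.
  lower = (p₁ − p₀)/p₁ = 0.54633 / 0.84743 ≈ 0.6447
  upper = min{1, (1 − p₀)/p₁} = 0.6989 / 0.84743 ≈ 0.8247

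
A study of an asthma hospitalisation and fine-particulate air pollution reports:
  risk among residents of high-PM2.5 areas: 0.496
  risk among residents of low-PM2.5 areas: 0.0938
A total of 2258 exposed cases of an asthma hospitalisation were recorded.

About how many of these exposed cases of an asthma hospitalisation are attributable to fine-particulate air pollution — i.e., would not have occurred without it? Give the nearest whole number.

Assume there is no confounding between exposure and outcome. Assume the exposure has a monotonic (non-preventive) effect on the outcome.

Let p₁ = 0.496, p₀ = 0.0938.
PN = (p₁ − p₀)/p₁ = (0.496 − 0.0938) / 0.496 ≈ 0.81089.
Attributable cases ≈ PN × (exposed cases) = 0.81089 × 2258 ≈ 1830.98.

about 1831 cases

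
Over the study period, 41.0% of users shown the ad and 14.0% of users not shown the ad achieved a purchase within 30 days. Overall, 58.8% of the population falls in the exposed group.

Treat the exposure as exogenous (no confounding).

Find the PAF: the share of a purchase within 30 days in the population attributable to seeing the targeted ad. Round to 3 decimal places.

PAF ≈ 0.531

p₁ = 0.41, p₀ = 0.14.
Overall risk P(Y=1) = π·p₁ + (1−π)·p₀ = 0.588×0.41 + 0.412×0.14 = 0.29876.
Under exogeneity, PAF = [P(Y=1) − p₀] / P(Y=1).
PAF = (0.29876 − 0.14) / 0.29876 ≈ 0.5314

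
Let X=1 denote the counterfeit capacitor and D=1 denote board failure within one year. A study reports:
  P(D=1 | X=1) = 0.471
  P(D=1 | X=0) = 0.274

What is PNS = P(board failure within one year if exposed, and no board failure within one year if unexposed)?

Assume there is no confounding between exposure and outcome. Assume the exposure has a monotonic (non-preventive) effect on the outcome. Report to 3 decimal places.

Let p₁ = 0.471, p₀ = 0.274.
Under exogeneity and monotonicity, PNS = p₁ − p₀.
PNS = 0.471 − 0.274 = 0.197

PNS ≈ 0.197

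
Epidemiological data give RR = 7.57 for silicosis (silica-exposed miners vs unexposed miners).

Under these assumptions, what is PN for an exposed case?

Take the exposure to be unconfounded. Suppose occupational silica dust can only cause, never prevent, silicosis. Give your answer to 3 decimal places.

Under exogeneity and monotonicity, PN = (RR − 1) / RR = 1 − 1/RR.
PN = (7.57 − 1) / 7.57 = 6.57 / 7.57 ≈ 0.8679

PN ≈ 0.868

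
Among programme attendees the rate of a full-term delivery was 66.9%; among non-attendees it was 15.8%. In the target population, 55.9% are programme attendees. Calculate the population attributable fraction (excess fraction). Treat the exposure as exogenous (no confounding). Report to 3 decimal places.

PAF ≈ 0.644

p₁ = 0.669, p₀ = 0.158.
Overall risk P(Y=1) = π·p₁ + (1−π)·p₀ = 0.559×0.669 + 0.441×0.158 = 0.44365.
Under exogeneity, PAF = [P(Y=1) − p₀] / P(Y=1).
PAF = (0.44365 − 0.158) / 0.44365 ≈ 0.6439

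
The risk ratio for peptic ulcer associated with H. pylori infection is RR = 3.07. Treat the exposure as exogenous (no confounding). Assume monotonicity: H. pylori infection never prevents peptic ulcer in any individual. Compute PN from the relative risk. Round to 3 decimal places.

Under exogeneity and monotonicity, PN = (RR − 1) / RR = 1 − 1/RR.
PN = (3.07 − 1) / 3.07 = 2.07 / 3.07 ≈ 0.6743

PN ≈ 0.674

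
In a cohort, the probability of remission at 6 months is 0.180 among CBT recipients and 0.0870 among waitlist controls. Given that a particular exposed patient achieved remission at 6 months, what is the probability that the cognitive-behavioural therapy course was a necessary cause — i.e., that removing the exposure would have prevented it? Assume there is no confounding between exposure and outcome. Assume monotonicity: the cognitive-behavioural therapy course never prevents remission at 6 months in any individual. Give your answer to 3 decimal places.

Let p₁ = 0.18, p₀ = 0.087.
Under exogeneity and monotonicity, PN = (p₁ − p₀) / p₁.
PN = (0.18 − 0.087) / 0.18 = 0.093 / 0.18 ≈ 0.5167

PN ≈ 0.517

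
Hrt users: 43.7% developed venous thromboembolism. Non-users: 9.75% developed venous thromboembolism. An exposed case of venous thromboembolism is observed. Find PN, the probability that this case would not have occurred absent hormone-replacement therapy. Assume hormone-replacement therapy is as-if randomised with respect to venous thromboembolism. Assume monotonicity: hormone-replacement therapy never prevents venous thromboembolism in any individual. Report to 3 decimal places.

p₁ = 0.437, p₀ = 0.0975.
Under exogeneity and monotonicity, PN = (p₁ − p₀) / p₁.
PN = (0.437 − 0.0975) / 0.437 = 0.3395 / 0.437 ≈ 0.7769

PN ≈ 0.777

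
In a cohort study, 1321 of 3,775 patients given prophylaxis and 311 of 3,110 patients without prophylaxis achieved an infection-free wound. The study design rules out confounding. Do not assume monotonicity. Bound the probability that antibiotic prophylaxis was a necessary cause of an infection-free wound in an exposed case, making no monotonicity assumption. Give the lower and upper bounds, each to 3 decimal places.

0.714 ≤ PN ≤ 1.000

p₁ = P(outcome | exposed) = 1321/3775 = 0.34993
p₀ = P(outcome | unexposed) = 311/3110 = 0.1
Under exogeneity alone the bounds on PN are max{0,(p₁−p₀)/p₁} ≤ PN ≤ min{1,(1−p₀)/p₁}.
  lower = (p₁ − p₀)/p₁ = 0.24993 / 0.34993 ≈ 0.7142
  upper = min{1, (1 − p₀)/p₁} = 0.9 / 0.34993 ≈ 2.5719 → capped at 1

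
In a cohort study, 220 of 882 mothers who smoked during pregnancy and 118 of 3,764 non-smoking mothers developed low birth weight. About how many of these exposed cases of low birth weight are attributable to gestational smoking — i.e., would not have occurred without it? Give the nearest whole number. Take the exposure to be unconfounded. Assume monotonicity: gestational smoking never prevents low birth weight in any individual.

about 192 cases

p₁ = P(outcome | exposed) = 220/882 = 0.24943
p₀ = P(outcome | unexposed) = 118/3764 = 0.03135
PN = (p₁ − p₀)/p₁ = (0.24943 − 0.03135) / 0.24943 ≈ 0.87432.
Attributable cases ≈ PN × (exposed cases) = 0.87432 × 220 ≈ 192.35.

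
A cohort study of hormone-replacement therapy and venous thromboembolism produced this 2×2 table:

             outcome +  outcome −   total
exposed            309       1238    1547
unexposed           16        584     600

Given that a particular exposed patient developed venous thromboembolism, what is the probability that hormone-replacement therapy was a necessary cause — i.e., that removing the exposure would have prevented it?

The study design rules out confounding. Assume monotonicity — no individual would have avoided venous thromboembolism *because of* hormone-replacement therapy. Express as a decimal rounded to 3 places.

PN ≈ 0.866

p₁ = P(outcome | exposed) = 309/1547 = 0.19974
p₀ = P(outcome | unexposed) = 16/600 = 0.026667
Under exogeneity and monotonicity, PN = (p₁ − p₀) / p₁.
PN = (0.19974 − 0.026667) / 0.19974 = 0.17307 / 0.19974 ≈ 0.8665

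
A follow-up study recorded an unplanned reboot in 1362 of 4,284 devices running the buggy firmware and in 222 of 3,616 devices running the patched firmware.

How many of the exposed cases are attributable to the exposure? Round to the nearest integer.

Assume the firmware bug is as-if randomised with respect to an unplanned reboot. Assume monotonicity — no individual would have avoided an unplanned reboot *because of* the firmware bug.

about 1099 cases

p₁ = P(outcome | exposed) = 1362/4284 = 0.31793
p₀ = P(outcome | unexposed) = 222/3616 = 0.061394
PN = (p₁ − p₀)/p₁ = (0.31793 − 0.061394) / 0.31793 ≈ 0.80689.
Attributable cases ≈ PN × (exposed cases) = 0.80689 × 1362 ≈ 1098.99.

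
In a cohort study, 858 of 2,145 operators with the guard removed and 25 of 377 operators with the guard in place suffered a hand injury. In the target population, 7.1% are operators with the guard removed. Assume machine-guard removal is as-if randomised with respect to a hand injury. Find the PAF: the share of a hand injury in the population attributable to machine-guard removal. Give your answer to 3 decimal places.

PAF ≈ 0.263

p₁ = P(outcome | exposed) = 858/2145 = 0.4
p₀ = P(outcome | unexposed) = 25/377 = 0.066313
Overall risk P(Y=1) = π·p₁ + (1−π)·p₀ = 0.071×0.4 + 0.929×0.066313 = 0.090005.
Under exogeneity, PAF = [P(Y=1) − p₀] / P(Y=1).
PAF = (0.090005 − 0.066313) / 0.090005 ≈ 0.2632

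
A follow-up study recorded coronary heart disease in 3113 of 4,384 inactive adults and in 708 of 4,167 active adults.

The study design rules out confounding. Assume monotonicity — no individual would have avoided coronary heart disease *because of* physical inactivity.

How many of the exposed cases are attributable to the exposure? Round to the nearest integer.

about 2368 cases

p₁ = P(outcome | exposed) = 3113/4384 = 0.71008
p₀ = P(outcome | unexposed) = 708/4167 = 0.16991
PN = (p₁ − p₀)/p₁ = (0.71008 − 0.16991) / 0.71008 ≈ 0.76072.
Attributable cases ≈ PN × (exposed cases) = 0.76072 × 3113 ≈ 2368.13.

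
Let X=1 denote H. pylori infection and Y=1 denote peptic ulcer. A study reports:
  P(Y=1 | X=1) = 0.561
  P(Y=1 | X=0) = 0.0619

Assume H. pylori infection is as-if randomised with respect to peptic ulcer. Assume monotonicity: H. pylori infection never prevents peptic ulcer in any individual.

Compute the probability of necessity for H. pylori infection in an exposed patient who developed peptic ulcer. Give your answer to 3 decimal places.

Let p₁ = 0.561, p₀ = 0.0619.
Under exogeneity and monotonicity, PN = (p₁ − p₀) / p₁.
PN = (0.561 − 0.0619) / 0.561 = 0.4991 / 0.561 ≈ 0.8897

PN ≈ 0.890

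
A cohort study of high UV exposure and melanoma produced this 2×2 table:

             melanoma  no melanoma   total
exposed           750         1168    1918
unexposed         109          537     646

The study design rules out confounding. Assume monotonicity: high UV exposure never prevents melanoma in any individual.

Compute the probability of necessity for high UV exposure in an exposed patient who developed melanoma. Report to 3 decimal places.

p₁ = P(outcome | exposed) = 750/1918 = 0.39103
p₀ = P(outcome | unexposed) = 109/646 = 0.16873
Under exogeneity and monotonicity, PN = (p₁ − p₀) / p₁.
PN = (0.39103 − 0.16873) / 0.39103 = 0.2223 / 0.39103 ≈ 0.5685

PN ≈ 0.568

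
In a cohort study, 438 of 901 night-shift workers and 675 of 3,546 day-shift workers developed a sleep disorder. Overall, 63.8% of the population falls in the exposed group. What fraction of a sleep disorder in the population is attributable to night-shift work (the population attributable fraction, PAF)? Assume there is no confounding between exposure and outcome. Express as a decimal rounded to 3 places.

PAF ≈ 0.498

p₁ = P(outcome | exposed) = 438/901 = 0.48613
p₀ = P(outcome | unexposed) = 675/3546 = 0.19036
Overall risk P(Y=1) = π·p₁ + (1−π)·p₀ = 0.638×0.48613 + 0.362×0.19036 = 0.37906.
Under exogeneity, PAF = [P(Y=1) − p₀] / P(Y=1).
PAF = (0.37906 − 0.19036) / 0.37906 ≈ 0.4978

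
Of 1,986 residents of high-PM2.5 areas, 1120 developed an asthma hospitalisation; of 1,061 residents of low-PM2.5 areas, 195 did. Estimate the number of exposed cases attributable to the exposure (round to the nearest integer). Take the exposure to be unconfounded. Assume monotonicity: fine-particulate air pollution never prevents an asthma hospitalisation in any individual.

about 755 cases

p₁ = P(outcome | exposed) = 1120/1986 = 0.56395
p₀ = P(outcome | unexposed) = 195/1061 = 0.18379
PN = (p₁ − p₀)/p₁ = (0.56395 − 0.18379) / 0.56395 ≈ 0.67410.
Attributable cases ≈ PN × (exposed cases) = 0.67410 × 1120 ≈ 755.00.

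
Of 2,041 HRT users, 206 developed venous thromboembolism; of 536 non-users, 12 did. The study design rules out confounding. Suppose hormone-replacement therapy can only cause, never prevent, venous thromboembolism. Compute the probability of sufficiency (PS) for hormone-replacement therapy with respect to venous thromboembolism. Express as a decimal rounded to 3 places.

p₁ = P(outcome | exposed) = 206/2041 = 0.10093
p₀ = P(outcome | unexposed) = 12/536 = 0.022388
Under exogeneity and monotonicity, PS = (p₁ − p₀) / (1 − p₀).
PS = (0.10093 − 0.022388) / (1 − 0.022388) = 0.078543 / 0.97761 ≈ 0.0803

PS ≈ 0.080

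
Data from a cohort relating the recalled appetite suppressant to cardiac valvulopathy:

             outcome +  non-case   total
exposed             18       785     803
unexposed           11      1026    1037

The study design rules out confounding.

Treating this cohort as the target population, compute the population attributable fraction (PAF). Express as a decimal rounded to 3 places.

p₁ = P(outcome | exposed) = 18/803 = 0.022416
p₀ = P(outcome | unexposed) = 11/1037 = 0.010608
Exposure prevalence π = 803/1840 = 0.43641; overall risk P(Y=1) = 0.015761.
Under exogeneity, PAF = [P(Y=1) − p₀]/P(Y=1).
PAF = (0.015761 − 0.010608) / 0.015761 ≈ 0.3270

PAF ≈ 0.327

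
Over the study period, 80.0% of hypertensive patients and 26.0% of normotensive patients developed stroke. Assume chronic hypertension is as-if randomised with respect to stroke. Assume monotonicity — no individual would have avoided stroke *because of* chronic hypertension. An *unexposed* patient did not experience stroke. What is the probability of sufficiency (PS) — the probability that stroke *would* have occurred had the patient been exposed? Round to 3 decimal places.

p₁ = 0.8, p₀ = 0.26.
Under exogeneity and monotonicity, PS = (p₁ − p₀) / (1 − p₀).
PS = (0.8 − 0.26) / (1 − 0.26) = 0.54 / 0.74 ≈ 0.7297

PS ≈ 0.730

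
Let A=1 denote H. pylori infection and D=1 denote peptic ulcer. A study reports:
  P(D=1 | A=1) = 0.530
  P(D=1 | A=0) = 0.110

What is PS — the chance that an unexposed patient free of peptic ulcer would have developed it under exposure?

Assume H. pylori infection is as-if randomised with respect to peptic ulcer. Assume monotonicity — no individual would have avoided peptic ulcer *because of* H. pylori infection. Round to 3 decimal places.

PS ≈ 0.472

Let p₁ = 0.53, p₀ = 0.11.
Under exogeneity and monotonicity, PS = (p₁ − p₀) / (1 − p₀).
PS = (0.53 − 0.11) / (1 − 0.11) = 0.42 / 0.89 ≈ 0.4719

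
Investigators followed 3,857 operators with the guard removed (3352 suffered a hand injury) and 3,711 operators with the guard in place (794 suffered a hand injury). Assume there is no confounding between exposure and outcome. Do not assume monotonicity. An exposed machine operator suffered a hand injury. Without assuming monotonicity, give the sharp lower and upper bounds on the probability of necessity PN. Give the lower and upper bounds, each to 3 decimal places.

p₁ = P(outcome | exposed) = 3352/3857 = 0.86907
p₀ = P(outcome | unexposed) = 794/3711 = 0.21396
Under exogeneity alone the bounds on PN are max{0,(p₁−p₀)/p₁} ≤ PN ≤ min{1,(1−p₀)/p₁}.
  lower = (p₁ − p₀)/p₁ = 0.65511 / 0.86907 ≈ 0.7538
  upper = min{1, (1 − p₀)/p₁} = 0.78604 / 0.86907 ≈ 0.9045

0.754 ≤ PN ≤ 0.904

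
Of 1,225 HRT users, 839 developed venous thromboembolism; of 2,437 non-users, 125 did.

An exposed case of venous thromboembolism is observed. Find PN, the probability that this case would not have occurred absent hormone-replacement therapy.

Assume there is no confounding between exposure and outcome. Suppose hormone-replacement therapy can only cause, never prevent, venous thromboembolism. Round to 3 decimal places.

p₁ = P(outcome | exposed) = 839/1225 = 0.6849
p₀ = P(outcome | unexposed) = 125/2437 = 0.051293
Under exogeneity and monotonicity, PN = (p₁ − p₀) / p₁.
PN = (0.6849 − 0.051293) / 0.6849 = 0.63361 / 0.6849 ≈ 0.9251

PN ≈ 0.925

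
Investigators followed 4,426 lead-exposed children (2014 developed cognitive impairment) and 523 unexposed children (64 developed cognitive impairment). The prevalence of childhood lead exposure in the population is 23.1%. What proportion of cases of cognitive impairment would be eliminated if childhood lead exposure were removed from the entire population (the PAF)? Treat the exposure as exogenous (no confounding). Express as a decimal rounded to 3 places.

PAF ≈ 0.386

p₁ = P(outcome | exposed) = 2014/4426 = 0.45504
p₀ = P(outcome | unexposed) = 64/523 = 0.12237
Overall risk P(Y=1) = π·p₁ + (1−π)·p₀ = 0.231×0.45504 + 0.769×0.12237 = 0.19922.
Under exogeneity, PAF = [P(Y=1) − p₀] / P(Y=1).
PAF = (0.19922 − 0.12237) / 0.19922 ≈ 0.3857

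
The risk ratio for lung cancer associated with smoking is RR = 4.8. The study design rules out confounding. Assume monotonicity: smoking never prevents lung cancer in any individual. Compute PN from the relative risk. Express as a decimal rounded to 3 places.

PN ≈ 0.792

Under exogeneity and monotonicity, PN = (RR − 1) / RR = 1 − 1/RR.
PN = (4.8 − 1) / 4.8 = 3.8 / 4.8 ≈ 0.7917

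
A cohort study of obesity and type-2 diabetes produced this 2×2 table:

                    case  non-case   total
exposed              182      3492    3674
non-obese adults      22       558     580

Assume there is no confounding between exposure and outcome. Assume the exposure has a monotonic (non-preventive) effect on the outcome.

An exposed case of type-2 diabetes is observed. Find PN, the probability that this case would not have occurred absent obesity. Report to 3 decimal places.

p₁ = P(outcome | exposed) = 182/3674 = 0.049537
p₀ = P(outcome | unexposed) = 22/580 = 0.037931
Under exogeneity and monotonicity, PN = (p₁ − p₀)/p₁.
PN = (0.049537 − 0.037931) / 0.049537 ≈ 0.2343

PN ≈ 0.234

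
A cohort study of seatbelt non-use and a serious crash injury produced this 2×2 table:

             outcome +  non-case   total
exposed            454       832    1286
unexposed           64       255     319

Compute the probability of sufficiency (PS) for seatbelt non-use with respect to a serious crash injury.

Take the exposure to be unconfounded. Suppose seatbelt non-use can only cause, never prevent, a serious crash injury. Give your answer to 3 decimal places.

p₁ = P(outcome | exposed) = 454/1286 = 0.35303
p₀ = P(outcome | unexposed) = 64/319 = 0.20063
Under exogeneity and monotonicity, PS = (p₁ − p₀) / (1 − p₀).
PS = (0.35303 − 0.20063) / (1 − 0.20063) = 0.15241 / 0.79937 ≈ 0.1907

PS ≈ 0.191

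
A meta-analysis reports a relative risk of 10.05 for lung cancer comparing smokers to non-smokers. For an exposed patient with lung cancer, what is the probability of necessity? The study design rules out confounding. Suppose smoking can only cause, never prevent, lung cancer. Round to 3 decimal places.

Under exogeneity and monotonicity, PN = (RR − 1) / RR = 1 − 1/RR.
PN = (10.05 − 1) / 10.05 = 9.05 / 10.05 ≈ 0.9005

PN ≈ 0.900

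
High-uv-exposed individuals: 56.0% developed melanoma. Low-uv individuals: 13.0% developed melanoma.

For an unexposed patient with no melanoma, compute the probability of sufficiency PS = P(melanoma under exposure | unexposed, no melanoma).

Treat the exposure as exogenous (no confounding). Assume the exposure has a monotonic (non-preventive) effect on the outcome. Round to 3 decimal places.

PS ≈ 0.494

p₁ = 0.56, p₀ = 0.13.
Under exogeneity and monotonicity, PS = (p₁ − p₀) / (1 − p₀).
PS = (0.56 − 0.13) / (1 − 0.13) = 0.43 / 0.87 ≈ 0.4943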